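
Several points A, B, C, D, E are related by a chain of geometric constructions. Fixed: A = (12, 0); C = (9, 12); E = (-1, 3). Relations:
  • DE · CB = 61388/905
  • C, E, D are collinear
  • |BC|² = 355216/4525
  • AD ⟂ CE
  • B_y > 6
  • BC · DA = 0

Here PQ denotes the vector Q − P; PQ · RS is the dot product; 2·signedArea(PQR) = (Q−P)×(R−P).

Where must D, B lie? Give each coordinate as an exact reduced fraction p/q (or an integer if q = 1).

B = (437/181, 5496/905)
D = (849/181, 1470/181)

1. D_x = 849/181  [C, E, D are collinear ∩ AD ⟂ CE]
2. D_y = 1470/181  [C, E, D are collinear ∩ AD ⟂ CE]
   → D = (849/181, 1470/181)
3. B_x = 437/181  [BC · DA = 0 ∩ DE · CB = 61388/905]
4. B_y = 5496/905  [BC · DA = 0 ∩ DE · CB = 61388/905]
   → B = (437/181, 5496/905)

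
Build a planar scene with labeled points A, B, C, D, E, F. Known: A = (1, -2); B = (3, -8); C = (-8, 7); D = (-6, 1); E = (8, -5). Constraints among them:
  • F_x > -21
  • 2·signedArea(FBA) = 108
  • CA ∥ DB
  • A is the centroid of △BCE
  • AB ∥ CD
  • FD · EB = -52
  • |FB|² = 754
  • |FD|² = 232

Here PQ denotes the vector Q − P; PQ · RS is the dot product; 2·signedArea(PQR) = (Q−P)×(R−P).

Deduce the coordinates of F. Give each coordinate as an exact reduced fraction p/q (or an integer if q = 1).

1. F_x = -20  [2·signedArea(FBA) = 108 ∩ FD · EB = -52]
2. F_y = 7  [2·signedArea(FBA) = 108 ∩ FD · EB = -52]
   → F = (-20, 7)

F = (-20, 7)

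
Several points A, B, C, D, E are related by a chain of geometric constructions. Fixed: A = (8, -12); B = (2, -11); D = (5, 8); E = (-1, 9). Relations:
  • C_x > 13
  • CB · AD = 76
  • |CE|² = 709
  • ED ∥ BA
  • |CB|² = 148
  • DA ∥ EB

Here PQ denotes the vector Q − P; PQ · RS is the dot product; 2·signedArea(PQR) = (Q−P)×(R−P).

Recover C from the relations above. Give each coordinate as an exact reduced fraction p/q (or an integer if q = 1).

C = (14, -13)

1. C_x = 14  [line 3·x + -20·y + -302 = 0 ∩ |CB|² = 148]
2. C_y = -13  [line 3·x + -20·y + -302 = 0 ∩ |CB|² = 148]
   → C = (14, -13)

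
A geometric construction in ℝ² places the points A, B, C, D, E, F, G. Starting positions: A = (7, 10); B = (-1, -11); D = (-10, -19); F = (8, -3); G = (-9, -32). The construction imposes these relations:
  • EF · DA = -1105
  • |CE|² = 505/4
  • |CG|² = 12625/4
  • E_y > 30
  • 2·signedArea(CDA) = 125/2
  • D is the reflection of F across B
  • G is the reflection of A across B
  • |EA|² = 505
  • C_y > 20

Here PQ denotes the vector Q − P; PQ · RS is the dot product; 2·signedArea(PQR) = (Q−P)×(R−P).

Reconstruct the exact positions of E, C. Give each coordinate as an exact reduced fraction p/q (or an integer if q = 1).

C = (11, 41/2)
E = (15, 31)

1. E_x = 15  [line -17·x + -29·y + 1154 = 0 ∩ |EA|² = 505]
2. E_y = 31  [line -17·x + -29·y + 1154 = 0 ∩ |EA|² = 505]
   → E = (15, 31)
3. C_x = 11  [line -29·x + 17·y + -59/2 = 0 ∩ |CG|² = 12625/4]
4. C_y = 41/2  [line -29·x + 17·y + -59/2 = 0 ∩ |CG|² = 12625/4]
   → C = (11, 41/2)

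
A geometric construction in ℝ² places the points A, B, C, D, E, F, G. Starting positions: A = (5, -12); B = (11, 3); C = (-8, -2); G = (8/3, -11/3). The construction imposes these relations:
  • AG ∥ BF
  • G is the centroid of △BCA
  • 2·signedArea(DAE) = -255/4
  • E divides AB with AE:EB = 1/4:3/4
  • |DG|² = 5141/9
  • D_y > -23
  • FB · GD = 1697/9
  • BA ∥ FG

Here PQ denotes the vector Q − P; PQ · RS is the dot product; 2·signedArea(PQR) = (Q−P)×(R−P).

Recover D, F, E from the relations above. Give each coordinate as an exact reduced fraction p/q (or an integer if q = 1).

D = (18, -22)
E = (13/2, -33/4)
F = (26/3, 34/3)

1. F_x = 26/3  [BA ∥ FG ∩ AG ∥ BF]
2. F_y = 34/3  [BA ∥ FG ∩ AG ∥ BF]
   → F = (26/3, 34/3)
3. E_x = 13/2  [E divides AB with AE:EB = 1/4:3/4]
4. E_y = -33/4  [E divides AB with AE:EB = 1/4:3/4]
   → E = (13/2, -33/4)
5. D_x = 18  [2·signedArea(DAE) = -255/4 ∩ FB · GD = 1697/9]
6. D_y = -22  [2·signedArea(DAE) = -255/4 ∩ FB · GD = 1697/9]
   → D = (18, -22)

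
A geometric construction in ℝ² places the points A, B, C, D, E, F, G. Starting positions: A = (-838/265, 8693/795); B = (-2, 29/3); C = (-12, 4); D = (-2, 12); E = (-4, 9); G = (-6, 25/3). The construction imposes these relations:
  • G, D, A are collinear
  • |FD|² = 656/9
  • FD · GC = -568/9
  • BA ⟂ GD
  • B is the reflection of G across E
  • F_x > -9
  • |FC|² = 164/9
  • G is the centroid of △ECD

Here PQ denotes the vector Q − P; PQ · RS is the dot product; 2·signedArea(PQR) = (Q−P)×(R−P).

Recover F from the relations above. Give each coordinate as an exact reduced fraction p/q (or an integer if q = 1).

1. F_x = -26/3  [line 6·x + 13/3·y + 208/9 = 0 ∩ |FD|² = 656/9]
2. F_y = 20/3  [line 6·x + 13/3·y + 208/9 = 0 ∩ |FD|² = 656/9]
   → F = (-26/3, 20/3)

F = (-26/3, 20/3)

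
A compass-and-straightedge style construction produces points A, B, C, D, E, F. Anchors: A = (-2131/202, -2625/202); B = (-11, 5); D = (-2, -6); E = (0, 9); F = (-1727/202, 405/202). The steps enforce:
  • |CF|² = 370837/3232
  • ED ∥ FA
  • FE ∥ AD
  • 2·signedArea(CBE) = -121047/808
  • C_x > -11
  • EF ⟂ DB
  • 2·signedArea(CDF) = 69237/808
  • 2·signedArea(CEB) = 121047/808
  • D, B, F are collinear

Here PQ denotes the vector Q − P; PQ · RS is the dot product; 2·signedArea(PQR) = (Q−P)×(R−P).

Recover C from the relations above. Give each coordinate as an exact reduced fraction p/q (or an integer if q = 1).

1. C_x = -8615/808  [2·signedArea(CEB) = 121047/808 ∩ 2·signedArea(CDF) = 69237/808]
2. C_y = -6865/808  [2·signedArea(CEB) = 121047/808 ∩ 2·signedArea(CDF) = 69237/808]
   → C = (-8615/808, -6865/808)

C = (-8615/808, -6865/808)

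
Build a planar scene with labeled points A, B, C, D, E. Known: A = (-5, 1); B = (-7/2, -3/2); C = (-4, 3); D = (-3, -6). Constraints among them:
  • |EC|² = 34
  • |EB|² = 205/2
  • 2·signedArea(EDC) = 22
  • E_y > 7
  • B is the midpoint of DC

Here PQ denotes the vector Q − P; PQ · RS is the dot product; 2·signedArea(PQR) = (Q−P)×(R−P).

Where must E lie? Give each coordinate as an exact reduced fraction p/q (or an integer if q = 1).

E = (-7, 8)

1. E_x = -7  [line -9·x + -1·y + -55 = 0 ∩ |EC|² = 34]
2. E_y = 8  [line -9·x + -1·y + -55 = 0 ∩ |EC|² = 34]
   → E = (-7, 8)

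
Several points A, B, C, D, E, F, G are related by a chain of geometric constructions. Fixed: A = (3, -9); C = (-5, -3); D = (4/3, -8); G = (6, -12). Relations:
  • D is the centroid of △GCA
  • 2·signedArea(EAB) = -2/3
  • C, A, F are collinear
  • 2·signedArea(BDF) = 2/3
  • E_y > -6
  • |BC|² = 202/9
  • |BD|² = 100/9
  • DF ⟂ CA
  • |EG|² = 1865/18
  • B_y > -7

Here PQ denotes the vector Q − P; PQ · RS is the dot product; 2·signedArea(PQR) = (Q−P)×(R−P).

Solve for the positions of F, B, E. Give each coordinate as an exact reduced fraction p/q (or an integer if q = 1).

B = (-4/3, -6)
E = (-11/6, -11/2)
F = (109/75, -196/25)

1. F_x = 109/75  [C, A, F are collinear ∩ DF ⟂ CA]
2. F_y = -196/25  [C, A, F are collinear ∩ DF ⟂ CA]
   → F = (109/75, -196/25)
3. B_x = -4/3  [line -4/25·x + 3/25·y + 38/75 = 0 ∩ |BD|² = 100/9]
4. B_y = -6  [line -4/25·x + 3/25·y + 38/75 = 0 ∩ |BD|² = 100/9]
   → B = (-4/3, -6)
5. E_x = -11/6  [line -3·x + -13/3·y + -88/3 = 0 ∩ |EG|² = 1865/18]
6. E_y = -11/2  [line -3·x + -13/3·y + -88/3 = 0 ∩ |EG|² = 1865/18]
   → E = (-11/6, -11/2)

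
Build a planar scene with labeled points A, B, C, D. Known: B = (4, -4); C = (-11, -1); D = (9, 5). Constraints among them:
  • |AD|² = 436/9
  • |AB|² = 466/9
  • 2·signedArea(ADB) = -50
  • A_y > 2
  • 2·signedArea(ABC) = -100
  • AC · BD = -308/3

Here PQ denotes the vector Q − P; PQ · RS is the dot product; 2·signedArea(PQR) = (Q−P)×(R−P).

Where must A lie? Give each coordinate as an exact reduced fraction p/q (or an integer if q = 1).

1. A_x = 7/3  [2·signedArea(ABC) = -100 ∩ 2·signedArea(ADB) = -50]
2. A_y = 3  [2·signedArea(ABC) = -100 ∩ 2·signedArea(ADB) = -50]
   → A = (7/3, 3)

A = (7/3, 3)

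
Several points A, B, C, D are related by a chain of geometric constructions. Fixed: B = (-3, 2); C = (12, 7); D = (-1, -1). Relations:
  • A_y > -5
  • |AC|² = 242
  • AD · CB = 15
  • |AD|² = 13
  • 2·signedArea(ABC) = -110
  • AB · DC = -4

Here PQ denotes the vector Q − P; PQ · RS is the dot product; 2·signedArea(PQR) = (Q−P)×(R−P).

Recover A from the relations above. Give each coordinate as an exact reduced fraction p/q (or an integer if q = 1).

1. A_x = 1  [AD · CB = 15 ∩ 2·signedArea(ABC) = -110]
2. A_y = -4  [AD · CB = 15 ∩ 2·signedArea(ABC) = -110]
   → A = (1, -4)

A = (1, -4)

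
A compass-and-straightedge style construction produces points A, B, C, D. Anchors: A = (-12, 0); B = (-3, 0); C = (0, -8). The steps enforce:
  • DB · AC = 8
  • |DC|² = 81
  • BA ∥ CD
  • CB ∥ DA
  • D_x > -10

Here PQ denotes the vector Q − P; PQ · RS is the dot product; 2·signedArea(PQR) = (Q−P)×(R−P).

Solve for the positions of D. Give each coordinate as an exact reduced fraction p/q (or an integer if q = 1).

D = (-9, -8)

1. D_x = -9  [CB ∥ DA ∩ BA ∥ CD]
2. D_y = -8  [CB ∥ DA ∩ BA ∥ CD]
   → D = (-9, -8)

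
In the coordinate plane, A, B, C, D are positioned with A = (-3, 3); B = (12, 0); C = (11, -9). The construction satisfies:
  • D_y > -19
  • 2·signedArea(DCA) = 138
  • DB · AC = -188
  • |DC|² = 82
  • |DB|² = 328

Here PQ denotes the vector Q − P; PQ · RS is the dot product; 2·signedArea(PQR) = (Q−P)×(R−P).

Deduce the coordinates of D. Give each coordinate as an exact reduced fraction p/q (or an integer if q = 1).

D = (10, -18)

1. D_x = 10  [2·signedArea(DCA) = 138 ∩ DB · AC = -188]
2. D_y = -18  [2·signedArea(DCA) = 138 ∩ DB · AC = -188]
   → D = (10, -18)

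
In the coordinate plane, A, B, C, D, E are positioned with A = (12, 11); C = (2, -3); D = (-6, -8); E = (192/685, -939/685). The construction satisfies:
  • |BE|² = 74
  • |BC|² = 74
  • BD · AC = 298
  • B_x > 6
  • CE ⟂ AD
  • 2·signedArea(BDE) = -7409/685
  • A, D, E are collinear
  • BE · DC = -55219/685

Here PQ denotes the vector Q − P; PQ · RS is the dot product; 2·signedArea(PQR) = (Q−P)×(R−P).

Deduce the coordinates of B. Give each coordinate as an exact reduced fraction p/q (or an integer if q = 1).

1. B_x = 7  [BE · DC = -55219/685 ∩ 2·signedArea(BDE) = -7409/685]
2. B_y = 4  [BE · DC = -55219/685 ∩ 2·signedArea(BDE) = -7409/685]
   → B = (7, 4)

B = (7, 4)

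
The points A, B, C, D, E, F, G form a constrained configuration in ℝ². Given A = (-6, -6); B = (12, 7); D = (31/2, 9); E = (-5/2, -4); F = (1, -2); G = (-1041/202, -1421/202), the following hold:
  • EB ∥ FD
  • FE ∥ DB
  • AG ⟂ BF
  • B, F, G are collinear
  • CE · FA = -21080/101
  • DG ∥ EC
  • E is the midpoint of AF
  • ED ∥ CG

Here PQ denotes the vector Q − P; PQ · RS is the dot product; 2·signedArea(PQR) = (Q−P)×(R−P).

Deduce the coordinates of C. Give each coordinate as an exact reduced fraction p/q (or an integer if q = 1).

1. C_x = -4677/202  [ED ∥ CG ∩ DG ∥ EC]
2. C_y = -4047/202  [ED ∥ CG ∩ DG ∥ EC]
   → C = (-4677/202, -4047/202)

C = (-4677/202, -4047/202)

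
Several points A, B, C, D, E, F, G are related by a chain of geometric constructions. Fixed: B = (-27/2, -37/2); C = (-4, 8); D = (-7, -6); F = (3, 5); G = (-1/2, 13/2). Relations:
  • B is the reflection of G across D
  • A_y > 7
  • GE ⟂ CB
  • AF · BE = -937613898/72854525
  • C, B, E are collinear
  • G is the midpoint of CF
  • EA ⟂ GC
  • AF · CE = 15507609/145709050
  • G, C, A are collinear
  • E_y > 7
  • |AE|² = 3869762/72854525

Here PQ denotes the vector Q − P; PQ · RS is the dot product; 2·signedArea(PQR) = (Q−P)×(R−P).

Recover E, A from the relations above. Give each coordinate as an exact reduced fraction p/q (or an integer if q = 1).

1. E_x = -12927/3170  [C, B, E are collinear ∩ GE ⟂ CB]
2. E_y = 24671/3170  [C, B, E are collinear ∩ GE ⟂ CB]
   → E = (-12927/3170, 24671/3170)
3. A_x = -366537/91930  [G, C, A are collinear ∩ EA ⟂ GC]
4. A_y = 734933/91930  [G, C, A are collinear ∩ EA ⟂ GC]
   → A = (-366537/91930, 734933/91930)

A = (-366537/91930, 734933/91930)
E = (-12927/3170, 24671/3170)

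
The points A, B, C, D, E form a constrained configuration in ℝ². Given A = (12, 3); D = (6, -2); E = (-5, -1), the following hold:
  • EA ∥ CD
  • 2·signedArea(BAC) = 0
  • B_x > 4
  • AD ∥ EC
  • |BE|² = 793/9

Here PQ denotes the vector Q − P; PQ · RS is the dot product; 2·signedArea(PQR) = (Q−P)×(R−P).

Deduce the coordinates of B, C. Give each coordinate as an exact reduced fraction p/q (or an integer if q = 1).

1. C_x = -11  [EA ∥ CD ∩ AD ∥ EC]
2. C_y = -6  [EA ∥ CD ∩ AD ∥ EC]
   → C = (-11, -6)
3. B_x = 13/3  [line 9·x + -23·y + -39 = 0 ∩ |BE|² = 793/9]
4. B_y = 0  [line 9·x + -23·y + -39 = 0 ∩ |BE|² = 793/9]
   → B = (13/3, 0)

B = (13/3, 0)
C = (-11, -6)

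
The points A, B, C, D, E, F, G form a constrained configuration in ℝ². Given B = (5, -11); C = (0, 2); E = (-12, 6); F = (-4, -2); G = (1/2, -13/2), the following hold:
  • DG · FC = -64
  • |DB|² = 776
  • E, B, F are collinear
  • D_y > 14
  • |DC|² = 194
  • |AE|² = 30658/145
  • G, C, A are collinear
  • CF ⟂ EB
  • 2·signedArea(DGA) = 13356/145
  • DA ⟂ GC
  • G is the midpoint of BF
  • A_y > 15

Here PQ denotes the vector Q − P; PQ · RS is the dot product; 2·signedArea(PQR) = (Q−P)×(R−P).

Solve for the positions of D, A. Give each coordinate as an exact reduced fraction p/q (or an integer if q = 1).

A = (-113/145, 2211/145)
D = (-5, 15)

1. D_x = -5  [line -4·x + -4·y + 40 = 0 ∩ |DC|² = 194]
2. D_y = 15  [line -4·x + -4·y + 40 = 0 ∩ |DC|² = 194]
   → D = (-5, 15)
3. A_x = -113/145  [2·signedArea(DGA) = 13356/145 ∩ G, C, A are collinear]
4. A_y = 2211/145  [2·signedArea(DGA) = 13356/145 ∩ G, C, A are collinear]
   → A = (-113/145, 2211/145)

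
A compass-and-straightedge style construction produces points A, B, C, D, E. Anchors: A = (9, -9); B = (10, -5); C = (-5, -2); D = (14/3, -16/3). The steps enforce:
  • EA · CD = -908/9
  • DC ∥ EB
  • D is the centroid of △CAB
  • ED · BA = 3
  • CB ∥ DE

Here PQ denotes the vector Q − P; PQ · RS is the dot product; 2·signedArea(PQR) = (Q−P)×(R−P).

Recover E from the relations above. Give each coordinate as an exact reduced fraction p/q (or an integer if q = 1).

1. E_x = 59/3  [DC ∥ EB ∩ CB ∥ DE]
2. E_y = -25/3  [DC ∥ EB ∩ CB ∥ DE]
   → E = (59/3, -25/3)

E = (59/3, -25/3)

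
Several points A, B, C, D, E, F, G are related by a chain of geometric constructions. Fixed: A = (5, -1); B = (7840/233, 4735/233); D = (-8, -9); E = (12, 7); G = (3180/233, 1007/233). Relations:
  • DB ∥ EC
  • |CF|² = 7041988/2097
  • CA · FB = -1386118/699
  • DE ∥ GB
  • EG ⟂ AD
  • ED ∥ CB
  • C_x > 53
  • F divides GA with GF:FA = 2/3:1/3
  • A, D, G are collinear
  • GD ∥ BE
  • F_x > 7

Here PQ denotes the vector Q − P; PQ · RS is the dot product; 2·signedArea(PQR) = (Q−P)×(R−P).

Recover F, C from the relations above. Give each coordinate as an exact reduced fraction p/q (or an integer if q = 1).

1. F_x = 5510/699  [F divides GA with GF:FA = 2/3:1/3]
2. F_y = 541/699  [F divides GA with GF:FA = 2/3:1/3]
   → F = (5510/699, 541/699)
3. C_x = 12500/233  [ED ∥ CB ∩ DB ∥ EC]
4. C_y = 8463/233  [ED ∥ CB ∩ DB ∥ EC]
   → C = (12500/233, 8463/233)

C = (12500/233, 8463/233)
F = (5510/699, 541/699)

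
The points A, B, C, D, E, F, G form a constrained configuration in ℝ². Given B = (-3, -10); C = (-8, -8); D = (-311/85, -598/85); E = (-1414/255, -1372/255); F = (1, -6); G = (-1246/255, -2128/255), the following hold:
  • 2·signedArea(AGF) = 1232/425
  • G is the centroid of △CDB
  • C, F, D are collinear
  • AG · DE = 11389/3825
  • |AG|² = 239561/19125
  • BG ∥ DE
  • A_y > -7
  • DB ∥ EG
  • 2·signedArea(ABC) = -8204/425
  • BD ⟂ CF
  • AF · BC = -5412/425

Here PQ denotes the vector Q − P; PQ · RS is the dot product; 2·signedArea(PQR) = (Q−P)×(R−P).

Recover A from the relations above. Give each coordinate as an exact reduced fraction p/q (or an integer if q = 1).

A = (-763/425, -2814/425)

1. A_x = -763/425  [2·signedArea(ABC) = -8204/425 ∩ AG · DE = 11389/3825]
2. A_y = -2814/425  [2·signedArea(ABC) = -8204/425 ∩ AG · DE = 11389/3825]
   → A = (-763/425, -2814/425)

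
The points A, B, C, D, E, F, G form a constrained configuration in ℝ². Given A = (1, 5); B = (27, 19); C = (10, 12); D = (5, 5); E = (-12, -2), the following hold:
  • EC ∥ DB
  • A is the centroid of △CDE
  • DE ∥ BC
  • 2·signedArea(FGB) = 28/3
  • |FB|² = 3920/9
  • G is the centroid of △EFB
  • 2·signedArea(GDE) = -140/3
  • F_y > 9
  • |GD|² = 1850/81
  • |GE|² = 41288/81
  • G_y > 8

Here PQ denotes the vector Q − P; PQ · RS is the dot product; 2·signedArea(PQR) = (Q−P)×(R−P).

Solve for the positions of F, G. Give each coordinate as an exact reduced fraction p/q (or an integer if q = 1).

F = (25/3, 29/3)
G = (70/9, 80/9)

1. G_x = 70/9  [line 7·x + -17·y + 290/3 = 0 ∩ |GD|² = 1850/81]
2. G_y = 80/9  [line 7·x + -17·y + 290/3 = 0 ∩ |GD|² = 1850/81]
   → G = (70/9, 80/9)
3. F_x = 25/3  [2·signedArea(FGB) = 28/3 ∩ G is the centroid of △EFB]
4. F_y = 29/3  [2·signedArea(FGB) = 28/3 ∩ G is the centroid of △EFB]
   → F = (25/3, 29/3)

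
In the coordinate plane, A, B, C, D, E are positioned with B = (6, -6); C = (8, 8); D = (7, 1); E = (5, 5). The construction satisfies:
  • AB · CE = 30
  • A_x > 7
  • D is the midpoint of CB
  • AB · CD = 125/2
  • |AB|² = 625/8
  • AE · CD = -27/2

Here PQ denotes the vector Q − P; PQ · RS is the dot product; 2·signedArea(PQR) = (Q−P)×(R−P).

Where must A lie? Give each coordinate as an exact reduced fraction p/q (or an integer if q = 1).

1. A_x = 29/4  [AB · CE = 30 ∩ AB · CD = 125/2]
2. A_y = 11/4  [AB · CE = 30 ∩ AB · CD = 125/2]
   → A = (29/4, 11/4)

A = (29/4, 11/4)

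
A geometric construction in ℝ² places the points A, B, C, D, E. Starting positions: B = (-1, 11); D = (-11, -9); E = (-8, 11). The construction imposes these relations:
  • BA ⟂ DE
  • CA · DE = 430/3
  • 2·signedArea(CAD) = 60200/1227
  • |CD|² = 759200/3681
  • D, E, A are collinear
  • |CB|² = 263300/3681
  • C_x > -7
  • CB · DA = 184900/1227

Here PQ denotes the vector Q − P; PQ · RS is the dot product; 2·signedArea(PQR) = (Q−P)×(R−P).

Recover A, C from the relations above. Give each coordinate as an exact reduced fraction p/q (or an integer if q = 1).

1. A_x = -3209/409  [D, E, A are collinear ∩ BA ⟂ DE]
2. A_y = 4919/409  [D, E, A are collinear ∩ BA ⟂ DE]
   → A = (-3209/409, 4919/409)
3. C_x = -8117/1227  [CB · DA = 184900/1227 ∩ 2·signedArea(CAD) = 60200/1227]
4. C_y = 5737/1227  [CB · DA = 184900/1227 ∩ 2·signedArea(CAD) = 60200/1227]
   → C = (-8117/1227, 5737/1227)

A = (-3209/409, 4919/409)
C = (-8117/1227, 5737/1227)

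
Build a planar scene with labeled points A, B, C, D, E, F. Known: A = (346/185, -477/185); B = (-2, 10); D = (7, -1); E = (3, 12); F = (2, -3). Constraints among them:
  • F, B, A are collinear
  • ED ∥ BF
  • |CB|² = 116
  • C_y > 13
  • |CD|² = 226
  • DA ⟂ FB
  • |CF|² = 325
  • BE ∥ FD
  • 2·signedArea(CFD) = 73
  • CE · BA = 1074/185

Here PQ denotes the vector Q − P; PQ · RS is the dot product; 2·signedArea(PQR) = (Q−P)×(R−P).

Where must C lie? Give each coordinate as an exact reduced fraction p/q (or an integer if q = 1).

C = (8, 14)

1. C_x = 8  [2·signedArea(CFD) = 73 ∩ CE · BA = 1074/185]
2. C_y = 14  [2·signedArea(CFD) = 73 ∩ CE · BA = 1074/185]
   → C = (8, 14)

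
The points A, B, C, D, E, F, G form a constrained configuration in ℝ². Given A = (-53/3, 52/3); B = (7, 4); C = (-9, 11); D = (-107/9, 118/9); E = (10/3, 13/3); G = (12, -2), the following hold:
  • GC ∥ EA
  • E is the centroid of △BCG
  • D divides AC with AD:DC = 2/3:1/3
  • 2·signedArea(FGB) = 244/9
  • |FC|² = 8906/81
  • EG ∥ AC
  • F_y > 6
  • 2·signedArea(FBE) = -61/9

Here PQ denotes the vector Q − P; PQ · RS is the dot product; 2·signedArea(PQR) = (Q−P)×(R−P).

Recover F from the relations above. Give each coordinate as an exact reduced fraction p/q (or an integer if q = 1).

1. F_x = 4/9  [2·signedArea(FBE) = -61/9 ∩ 2·signedArea(FGB) = 244/9]
2. F_y = 58/9  [2·signedArea(FBE) = -61/9 ∩ 2·signedArea(FGB) = 244/9]
   → F = (4/9, 58/9)

F = (4/9, 58/9)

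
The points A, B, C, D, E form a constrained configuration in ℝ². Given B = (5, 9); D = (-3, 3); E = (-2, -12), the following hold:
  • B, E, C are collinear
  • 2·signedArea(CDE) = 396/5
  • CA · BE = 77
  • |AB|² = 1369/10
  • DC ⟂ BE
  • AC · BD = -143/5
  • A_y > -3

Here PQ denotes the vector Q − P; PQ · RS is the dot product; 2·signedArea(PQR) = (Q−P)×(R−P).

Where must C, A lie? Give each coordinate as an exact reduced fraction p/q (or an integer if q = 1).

A = (13/10, -21/10)
C = (12/5, 6/5)

1. C_x = 12/5  [B, E, C are collinear ∩ DC ⟂ BE]
2. C_y = 6/5  [B, E, C are collinear ∩ DC ⟂ BE]
   → C = (12/5, 6/5)
3. A_x = 13/10  [AC · BD = -143/5 ∩ CA · BE = 77]
4. A_y = -21/10  [AC · BD = -143/5 ∩ CA · BE = 77]
   → A = (13/10, -21/10)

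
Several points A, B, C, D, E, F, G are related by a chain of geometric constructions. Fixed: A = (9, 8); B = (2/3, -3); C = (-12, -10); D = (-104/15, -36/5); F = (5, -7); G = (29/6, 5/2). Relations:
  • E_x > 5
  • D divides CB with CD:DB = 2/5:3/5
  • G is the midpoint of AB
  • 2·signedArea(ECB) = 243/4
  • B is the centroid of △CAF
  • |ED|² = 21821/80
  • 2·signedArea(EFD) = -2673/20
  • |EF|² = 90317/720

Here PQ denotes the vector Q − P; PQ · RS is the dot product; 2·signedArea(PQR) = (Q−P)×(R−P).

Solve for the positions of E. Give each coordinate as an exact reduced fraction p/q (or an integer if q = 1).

E = (301/60, 21/5)

1. E_x = 301/60  [2·signedArea(EFD) = -2673/20 ∩ 2·signedArea(ECB) = 243/4]
2. E_y = 21/5  [2·signedArea(EFD) = -2673/20 ∩ 2·signedArea(ECB) = 243/4]
   → E = (301/60, 21/5)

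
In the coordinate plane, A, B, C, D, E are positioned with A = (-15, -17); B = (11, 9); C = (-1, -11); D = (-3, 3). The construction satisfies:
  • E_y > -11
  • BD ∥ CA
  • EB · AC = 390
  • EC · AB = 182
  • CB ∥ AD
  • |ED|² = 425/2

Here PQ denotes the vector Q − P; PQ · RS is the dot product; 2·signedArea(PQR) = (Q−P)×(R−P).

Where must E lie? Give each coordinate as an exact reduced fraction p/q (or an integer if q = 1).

1. E_x = -17/2  [EB · AC = 390 ∩ EC · AB = 182]
2. E_y = -21/2  [EB · AC = 390 ∩ EC · AB = 182]
   → E = (-17/2, -21/2)

E = (-17/2, -21/2)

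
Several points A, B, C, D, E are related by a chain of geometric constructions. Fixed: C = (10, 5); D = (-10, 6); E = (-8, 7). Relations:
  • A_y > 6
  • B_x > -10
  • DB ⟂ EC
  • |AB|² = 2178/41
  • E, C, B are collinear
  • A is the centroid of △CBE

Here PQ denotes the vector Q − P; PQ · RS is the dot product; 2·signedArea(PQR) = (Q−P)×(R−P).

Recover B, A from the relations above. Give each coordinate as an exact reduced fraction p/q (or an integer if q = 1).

A = (-215/82, 525/82)
B = (-809/82, 591/82)

1. B_x = -809/82  [E, C, B are collinear ∩ DB ⟂ EC]
2. B_y = 591/82  [E, C, B are collinear ∩ DB ⟂ EC]
   → B = (-809/82, 591/82)
3. A_x = -215/82  [A is the centroid of △CBE]
4. A_y = 525/82  [A is the centroid of △CBE]
   → A = (-215/82, 525/82)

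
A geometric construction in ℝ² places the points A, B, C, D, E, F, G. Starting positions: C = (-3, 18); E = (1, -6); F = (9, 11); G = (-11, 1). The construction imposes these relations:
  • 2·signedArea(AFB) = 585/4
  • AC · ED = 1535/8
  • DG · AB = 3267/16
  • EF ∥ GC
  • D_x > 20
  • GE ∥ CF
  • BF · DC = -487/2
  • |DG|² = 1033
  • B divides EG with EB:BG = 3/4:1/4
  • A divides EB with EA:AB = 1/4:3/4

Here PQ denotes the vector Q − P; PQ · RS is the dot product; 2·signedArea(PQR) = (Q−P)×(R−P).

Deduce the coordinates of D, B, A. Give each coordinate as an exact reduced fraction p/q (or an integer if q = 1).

A = (-5/4, -75/16)
B = (-8, -3/4)
D = (21, 4)

1. B_x = -8  [B divides EG with EB:BG = 3/4:1/4]
2. B_y = -3/4  [B divides EG with EB:BG = 3/4:1/4]
   → B = (-8, -3/4)
3. A_x = -5/4  [A divides EB with EA:AB = 1/4:3/4]
4. A_y = -75/16  [A divides EB with EA:AB = 1/4:3/4]
   → A = (-5/4, -75/16)
5. D_x = 21  [DG · AB = 3267/16 ∩ AC · ED = 1535/8]
6. D_y = 4  [DG · AB = 3267/16 ∩ AC · ED = 1535/8]
   → D = (21, 4)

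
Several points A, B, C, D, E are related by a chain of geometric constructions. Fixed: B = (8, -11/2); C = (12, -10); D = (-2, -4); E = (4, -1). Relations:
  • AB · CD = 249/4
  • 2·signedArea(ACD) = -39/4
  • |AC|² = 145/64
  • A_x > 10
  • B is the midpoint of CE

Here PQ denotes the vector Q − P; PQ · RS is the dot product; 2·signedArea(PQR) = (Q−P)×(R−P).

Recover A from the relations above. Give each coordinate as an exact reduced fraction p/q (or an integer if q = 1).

1. A_x = 11  [AB · CD = 249/4 ∩ 2·signedArea(ACD) = -39/4]
2. A_y = -71/8  [AB · CD = 249/4 ∩ 2·signedArea(ACD) = -39/4]
   → A = (11, -71/8)

A = (11, -71/8)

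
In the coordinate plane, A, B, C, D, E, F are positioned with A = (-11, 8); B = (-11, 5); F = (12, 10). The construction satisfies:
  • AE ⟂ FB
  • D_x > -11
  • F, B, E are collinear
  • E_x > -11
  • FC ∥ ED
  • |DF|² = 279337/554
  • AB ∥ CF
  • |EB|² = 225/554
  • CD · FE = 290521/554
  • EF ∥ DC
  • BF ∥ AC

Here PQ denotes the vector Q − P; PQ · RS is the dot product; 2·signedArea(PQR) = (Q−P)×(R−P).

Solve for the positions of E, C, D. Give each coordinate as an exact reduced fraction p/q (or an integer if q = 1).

1. E_x = -5749/554  [F, B, E are collinear ∩ AE ⟂ FB]
2. E_y = 2845/554  [F, B, E are collinear ∩ AE ⟂ FB]
   → E = (-5749/554, 2845/554)
3. C_x = 12  [AB ∥ CF ∩ BF ∥ AC]
4. C_y = 13  [AB ∥ CF ∩ BF ∥ AC]
   → C = (12, 13)
5. D_x = -5749/554  [EF ∥ DC ∩ FC ∥ ED]
6. D_y = 4507/554  [EF ∥ DC ∩ FC ∥ ED]
   → D = (-5749/554, 4507/554)

C = (12, 13)
D = (-5749/554, 4507/554)
E = (-5749/554, 2845/554)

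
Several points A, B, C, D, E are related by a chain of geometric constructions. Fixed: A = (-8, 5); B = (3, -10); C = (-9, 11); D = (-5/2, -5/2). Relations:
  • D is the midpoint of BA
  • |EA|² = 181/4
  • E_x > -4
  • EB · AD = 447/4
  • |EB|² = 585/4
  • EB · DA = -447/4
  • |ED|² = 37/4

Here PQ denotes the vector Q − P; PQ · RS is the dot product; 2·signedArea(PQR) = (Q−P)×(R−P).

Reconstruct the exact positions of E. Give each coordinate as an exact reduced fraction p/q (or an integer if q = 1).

E = (-3, 1/2)

1. E_x = -3  [line -11/2·x + 15/2·y + -81/4 = 0 ∩ |EA|² = 181/4]
2. E_y = 1/2  [line -11/2·x + 15/2·y + -81/4 = 0 ∩ |EA|² = 181/4]
   → E = (-3, 1/2)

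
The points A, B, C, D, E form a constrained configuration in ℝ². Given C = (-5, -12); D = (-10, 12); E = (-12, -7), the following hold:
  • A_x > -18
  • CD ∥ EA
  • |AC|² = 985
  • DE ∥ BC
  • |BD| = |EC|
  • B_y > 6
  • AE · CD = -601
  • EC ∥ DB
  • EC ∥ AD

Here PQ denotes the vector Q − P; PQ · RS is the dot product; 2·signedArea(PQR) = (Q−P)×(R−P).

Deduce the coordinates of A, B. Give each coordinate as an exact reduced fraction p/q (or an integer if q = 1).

1. A_x = -17  [EC ∥ AD ∩ CD ∥ EA]
2. A_y = 17  [EC ∥ AD ∩ CD ∥ EA]
   → A = (-17, 17)
3. B_x = -3  [DE ∥ BC ∩ EC ∥ DB]
4. B_y = 7  [DE ∥ BC ∩ EC ∥ DB]
   → B = (-3, 7)

A = (-17, 17)
B = (-3, 7)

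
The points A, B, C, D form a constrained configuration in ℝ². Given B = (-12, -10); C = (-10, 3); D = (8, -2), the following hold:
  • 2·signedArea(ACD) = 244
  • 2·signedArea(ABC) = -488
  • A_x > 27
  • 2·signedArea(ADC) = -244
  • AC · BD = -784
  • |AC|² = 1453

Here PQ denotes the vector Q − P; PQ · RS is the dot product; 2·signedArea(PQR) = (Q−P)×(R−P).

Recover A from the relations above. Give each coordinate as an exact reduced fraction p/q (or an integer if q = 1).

A = (28, 6)

1. A_x = 28  [2·signedArea(ADC) = -244 ∩ 2·signedArea(ABC) = -488]
2. A_y = 6  [2·signedArea(ADC) = -244 ∩ 2·signedArea(ABC) = -488]
   → A = (28, 6)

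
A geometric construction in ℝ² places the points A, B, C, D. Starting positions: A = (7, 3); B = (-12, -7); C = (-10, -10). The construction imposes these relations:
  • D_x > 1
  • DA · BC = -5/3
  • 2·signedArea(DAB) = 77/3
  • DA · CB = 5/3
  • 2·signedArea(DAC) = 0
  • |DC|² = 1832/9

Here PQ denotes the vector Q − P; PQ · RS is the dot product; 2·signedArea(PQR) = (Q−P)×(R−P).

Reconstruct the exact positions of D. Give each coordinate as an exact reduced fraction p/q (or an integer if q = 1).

1. D_x = 4/3  [2·signedArea(DAC) = 0 ∩ DA · BC = -5/3]
2. D_y = -4/3  [2·signedArea(DAC) = 0 ∩ DA · BC = -5/3]
   → D = (4/3, -4/3)

D = (4/3, -4/3)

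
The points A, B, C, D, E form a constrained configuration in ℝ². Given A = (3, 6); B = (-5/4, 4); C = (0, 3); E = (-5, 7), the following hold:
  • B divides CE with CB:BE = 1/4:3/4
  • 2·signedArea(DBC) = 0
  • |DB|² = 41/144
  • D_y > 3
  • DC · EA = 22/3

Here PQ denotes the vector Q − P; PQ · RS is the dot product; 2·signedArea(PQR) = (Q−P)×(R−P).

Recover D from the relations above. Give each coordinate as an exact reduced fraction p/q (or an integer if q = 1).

D = (-5/6, 11/3)

1. D_x = -5/6  [2·signedArea(DBC) = 0 ∩ DC · EA = 22/3]
2. D_y = 11/3  [2·signedArea(DBC) = 0 ∩ DC · EA = 22/3]
   → D = (-5/6, 11/3)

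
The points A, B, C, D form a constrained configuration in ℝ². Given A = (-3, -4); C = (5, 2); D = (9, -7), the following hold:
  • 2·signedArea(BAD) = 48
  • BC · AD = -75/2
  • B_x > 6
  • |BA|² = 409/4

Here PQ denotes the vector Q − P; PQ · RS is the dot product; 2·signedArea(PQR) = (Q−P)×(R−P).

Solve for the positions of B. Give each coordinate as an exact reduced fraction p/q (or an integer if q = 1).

B = (7, -5/2)

1. B_x = 7  [2·signedArea(BAD) = 48 ∩ BC · AD = -75/2]
2. B_y = -5/2  [2·signedArea(BAD) = 48 ∩ BC · AD = -75/2]
   → B = (7, -5/2)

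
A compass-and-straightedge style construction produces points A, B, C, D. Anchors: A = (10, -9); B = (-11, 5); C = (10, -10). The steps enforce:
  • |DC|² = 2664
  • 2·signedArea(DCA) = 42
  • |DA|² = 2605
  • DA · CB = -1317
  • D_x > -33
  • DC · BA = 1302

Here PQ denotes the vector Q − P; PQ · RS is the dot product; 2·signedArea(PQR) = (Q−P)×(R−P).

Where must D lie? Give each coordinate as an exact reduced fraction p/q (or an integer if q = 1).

D = (-32, 20)

1. D_x = -32  [2·signedArea(DCA) = 42 ∩ DA · CB = -1317]
2. D_y = 20  [2·signedArea(DCA) = 42 ∩ DA · CB = -1317]
   → D = (-32, 20)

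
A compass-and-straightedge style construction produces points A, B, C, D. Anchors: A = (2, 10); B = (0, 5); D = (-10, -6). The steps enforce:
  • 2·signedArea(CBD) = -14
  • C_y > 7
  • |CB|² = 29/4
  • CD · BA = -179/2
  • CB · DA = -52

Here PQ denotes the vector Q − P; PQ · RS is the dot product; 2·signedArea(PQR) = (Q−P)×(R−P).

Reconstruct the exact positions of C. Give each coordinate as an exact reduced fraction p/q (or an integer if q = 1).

1. C_x = 1  [2·signedArea(CBD) = -14 ∩ CD · BA = -179/2]
2. C_y = 15/2  [2·signedArea(CBD) = -14 ∩ CD · BA = -179/2]
   → C = (1, 15/2)

C = (1, 15/2)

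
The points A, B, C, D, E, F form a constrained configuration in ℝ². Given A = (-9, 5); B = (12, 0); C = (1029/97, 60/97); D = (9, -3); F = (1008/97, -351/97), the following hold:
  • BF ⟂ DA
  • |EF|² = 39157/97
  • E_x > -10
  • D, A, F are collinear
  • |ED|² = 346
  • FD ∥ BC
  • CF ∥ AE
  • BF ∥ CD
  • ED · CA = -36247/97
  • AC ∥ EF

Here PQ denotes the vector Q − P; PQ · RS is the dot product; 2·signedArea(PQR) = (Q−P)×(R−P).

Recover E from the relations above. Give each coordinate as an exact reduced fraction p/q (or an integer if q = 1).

E = (-894/97, 74/97)

1. E_x = -894/97  [AC ∥ EF ∩ CF ∥ AE]
2. E_y = 74/97  [AC ∥ EF ∩ CF ∥ AE]
   → E = (-894/97, 74/97)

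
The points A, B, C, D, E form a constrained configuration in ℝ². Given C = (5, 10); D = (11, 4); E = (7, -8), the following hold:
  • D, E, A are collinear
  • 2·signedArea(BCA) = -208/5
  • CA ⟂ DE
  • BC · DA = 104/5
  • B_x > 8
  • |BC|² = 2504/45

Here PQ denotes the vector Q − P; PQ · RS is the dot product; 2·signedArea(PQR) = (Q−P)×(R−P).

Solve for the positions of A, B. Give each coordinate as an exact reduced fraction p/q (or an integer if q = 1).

A = (61/5, 38/5)
B = (121/15, 16/5)

1. A_x = 61/5  [D, E, A are collinear ∩ CA ⟂ DE]
2. A_y = 38/5  [D, E, A are collinear ∩ CA ⟂ DE]
   → A = (61/5, 38/5)
3. B_x = 121/15  [line 12/5·x + 36/5·y + -212/5 = 0 ∩ |BC|² = 2504/45]
4. B_y = 16/5  [line 12/5·x + 36/5·y + -212/5 = 0 ∩ |BC|² = 2504/45]
   → B = (121/15, 16/5)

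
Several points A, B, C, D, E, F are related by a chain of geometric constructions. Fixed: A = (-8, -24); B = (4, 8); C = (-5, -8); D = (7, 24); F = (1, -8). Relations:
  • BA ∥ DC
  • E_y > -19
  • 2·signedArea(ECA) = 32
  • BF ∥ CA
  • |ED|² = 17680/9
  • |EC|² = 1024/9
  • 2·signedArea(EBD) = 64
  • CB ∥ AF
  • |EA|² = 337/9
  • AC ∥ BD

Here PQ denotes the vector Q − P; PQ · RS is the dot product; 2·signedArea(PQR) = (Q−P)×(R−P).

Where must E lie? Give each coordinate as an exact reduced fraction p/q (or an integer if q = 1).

1. E_x = -5  [line -16·x + 3·y + -24 = 0 ∩ |EA|² = 337/9]
2. E_y = -56/3  [line -16·x + 3·y + -24 = 0 ∩ |EA|² = 337/9]
   → E = (-5, -56/3)

E = (-5, -56/3)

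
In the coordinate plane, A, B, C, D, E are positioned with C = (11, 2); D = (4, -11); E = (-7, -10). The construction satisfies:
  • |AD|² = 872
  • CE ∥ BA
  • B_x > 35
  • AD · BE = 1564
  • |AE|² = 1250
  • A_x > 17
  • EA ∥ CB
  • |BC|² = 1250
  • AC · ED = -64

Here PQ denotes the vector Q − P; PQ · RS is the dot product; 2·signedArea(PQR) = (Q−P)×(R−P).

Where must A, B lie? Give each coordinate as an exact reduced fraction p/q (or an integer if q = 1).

A = (18, 15)
B = (36, 27)

1. A_x = 18  [line -11·x + 1·y + 183 = 0 ∩ |AD|² = 872]
2. A_y = 15  [line -11·x + 1·y + 183 = 0 ∩ |AD|² = 872]
   → A = (18, 15)
3. B_x = 36  [CE ∥ BA ∩ EA ∥ CB]
4. B_y = 27  [CE ∥ BA ∩ EA ∥ CB]
   → B = (36, 27)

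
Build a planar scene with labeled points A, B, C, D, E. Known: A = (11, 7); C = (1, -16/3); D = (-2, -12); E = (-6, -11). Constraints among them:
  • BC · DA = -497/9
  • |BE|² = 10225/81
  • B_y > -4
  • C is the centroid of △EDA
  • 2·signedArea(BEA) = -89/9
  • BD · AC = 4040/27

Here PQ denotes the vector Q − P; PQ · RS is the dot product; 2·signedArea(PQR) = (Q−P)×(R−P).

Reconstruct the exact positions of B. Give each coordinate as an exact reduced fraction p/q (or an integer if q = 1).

1. B_x = 2  [BC · DA = -497/9 ∩ BD · AC = 4040/27]
2. B_y = -28/9  [BC · DA = -497/9 ∩ BD · AC = 4040/27]
   → B = (2, -28/9)

B = (2, -28/9)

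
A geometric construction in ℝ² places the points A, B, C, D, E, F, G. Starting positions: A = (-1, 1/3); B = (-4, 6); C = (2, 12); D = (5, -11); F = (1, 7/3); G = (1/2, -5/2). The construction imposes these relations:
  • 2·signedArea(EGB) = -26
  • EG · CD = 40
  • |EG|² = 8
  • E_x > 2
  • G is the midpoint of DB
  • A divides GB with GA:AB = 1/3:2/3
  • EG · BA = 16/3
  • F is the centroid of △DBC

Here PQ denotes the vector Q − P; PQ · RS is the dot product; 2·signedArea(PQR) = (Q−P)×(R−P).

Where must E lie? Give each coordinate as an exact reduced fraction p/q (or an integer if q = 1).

E = (5/2, -1/2)

1. E_x = 5/2  [EG · BA = 16/3 ∩ 2·signedArea(EGB) = -26]
2. E_y = -1/2  [EG · BA = 16/3 ∩ 2·signedArea(EGB) = -26]
   → E = (5/2, -1/2)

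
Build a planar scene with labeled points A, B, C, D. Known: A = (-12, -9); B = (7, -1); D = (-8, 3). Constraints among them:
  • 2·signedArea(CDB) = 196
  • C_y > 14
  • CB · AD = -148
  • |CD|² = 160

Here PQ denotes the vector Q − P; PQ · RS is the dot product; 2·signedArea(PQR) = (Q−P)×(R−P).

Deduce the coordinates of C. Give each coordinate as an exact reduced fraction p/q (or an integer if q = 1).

C = (-4, 15)

1. C_x = -4  [2·signedArea(CDB) = 196 ∩ CB · AD = -148]
2. C_y = 15  [2·signedArea(CDB) = 196 ∩ CB · AD = -148]
   → C = (-4, 15)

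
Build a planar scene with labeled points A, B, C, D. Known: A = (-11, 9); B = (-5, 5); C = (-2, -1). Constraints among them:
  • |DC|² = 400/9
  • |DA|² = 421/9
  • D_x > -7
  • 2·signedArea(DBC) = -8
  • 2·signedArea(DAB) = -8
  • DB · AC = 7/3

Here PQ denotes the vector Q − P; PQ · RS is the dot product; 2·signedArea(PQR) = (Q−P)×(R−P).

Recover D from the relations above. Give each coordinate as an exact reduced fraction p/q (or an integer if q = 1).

1. D_x = -6  [2·signedArea(DAB) = -8 ∩ 2·signedArea(DBC) = -8]
2. D_y = 13/3  [2·signedArea(DAB) = -8 ∩ 2·signedArea(DBC) = -8]
   → D = (-6, 13/3)

D = (-6, 13/3)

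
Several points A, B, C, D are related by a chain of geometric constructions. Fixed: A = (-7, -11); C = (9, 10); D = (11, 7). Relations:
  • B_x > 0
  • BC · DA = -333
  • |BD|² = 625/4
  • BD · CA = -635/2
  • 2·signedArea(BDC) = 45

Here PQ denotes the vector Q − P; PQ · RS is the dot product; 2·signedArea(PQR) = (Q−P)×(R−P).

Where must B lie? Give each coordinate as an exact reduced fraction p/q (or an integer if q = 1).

B = (1, -1/2)

1. B_x = 1  [BC · DA = -333 ∩ BD · CA = -635/2]
2. B_y = -1/2  [BC · DA = -333 ∩ BD · CA = -635/2]
   → B = (1, -1/2)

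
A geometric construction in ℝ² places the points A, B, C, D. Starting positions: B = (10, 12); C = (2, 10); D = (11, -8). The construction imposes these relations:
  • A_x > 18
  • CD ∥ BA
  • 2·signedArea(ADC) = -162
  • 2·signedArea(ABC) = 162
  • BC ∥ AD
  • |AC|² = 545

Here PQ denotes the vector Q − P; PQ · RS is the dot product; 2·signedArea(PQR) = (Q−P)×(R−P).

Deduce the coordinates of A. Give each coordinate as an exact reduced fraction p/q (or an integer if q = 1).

1. A_x = 19  [BC ∥ AD ∩ CD ∥ BA]
2. A_y = -6  [BC ∥ AD ∩ CD ∥ BA]
   → A = (19, -6)

A = (19, -6)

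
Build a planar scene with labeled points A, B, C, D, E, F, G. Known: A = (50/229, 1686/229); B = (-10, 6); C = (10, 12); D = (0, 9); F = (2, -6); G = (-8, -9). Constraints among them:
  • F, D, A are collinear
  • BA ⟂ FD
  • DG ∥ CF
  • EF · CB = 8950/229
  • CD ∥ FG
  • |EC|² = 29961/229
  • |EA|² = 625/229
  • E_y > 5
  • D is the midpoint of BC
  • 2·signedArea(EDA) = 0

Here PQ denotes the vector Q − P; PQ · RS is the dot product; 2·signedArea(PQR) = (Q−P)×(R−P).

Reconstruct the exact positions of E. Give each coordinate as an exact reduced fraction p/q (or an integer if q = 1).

E = (100/229, 1311/229)

1. E_x = 100/229  [2·signedArea(EDA) = 0 ∩ EF · CB = 8950/229]
2. E_y = 1311/229  [2·signedArea(EDA) = 0 ∩ EF · CB = 8950/229]
   → E = (100/229, 1311/229)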